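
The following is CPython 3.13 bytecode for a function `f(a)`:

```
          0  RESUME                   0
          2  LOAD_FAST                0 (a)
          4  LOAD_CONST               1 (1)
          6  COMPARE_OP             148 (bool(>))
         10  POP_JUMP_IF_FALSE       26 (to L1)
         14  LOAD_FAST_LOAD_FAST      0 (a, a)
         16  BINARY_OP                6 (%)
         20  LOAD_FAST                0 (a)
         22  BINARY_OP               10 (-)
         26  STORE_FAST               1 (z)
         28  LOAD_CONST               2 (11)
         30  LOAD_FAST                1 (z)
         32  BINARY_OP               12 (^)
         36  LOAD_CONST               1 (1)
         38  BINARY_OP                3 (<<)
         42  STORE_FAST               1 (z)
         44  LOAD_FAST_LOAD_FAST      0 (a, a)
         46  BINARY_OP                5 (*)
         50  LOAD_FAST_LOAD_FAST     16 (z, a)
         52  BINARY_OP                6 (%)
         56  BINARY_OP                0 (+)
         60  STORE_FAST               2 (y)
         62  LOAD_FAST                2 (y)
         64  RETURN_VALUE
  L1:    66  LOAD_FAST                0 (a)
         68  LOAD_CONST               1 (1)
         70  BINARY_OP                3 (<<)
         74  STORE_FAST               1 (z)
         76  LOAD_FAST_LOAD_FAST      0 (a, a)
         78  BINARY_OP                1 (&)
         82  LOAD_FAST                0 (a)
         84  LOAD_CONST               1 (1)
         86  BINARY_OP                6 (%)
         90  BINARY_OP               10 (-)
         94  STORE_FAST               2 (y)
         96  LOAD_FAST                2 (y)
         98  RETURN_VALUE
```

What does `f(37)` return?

1384

LOAD_FAST a → push 37. Stack: [37]
LOAD_CONST → push 1. Stack: [37, 1]
COMPARE_OP bool(>) → 37 vs 1 = True. Stack: [True]
POP_JUMP_IF_FALSE → pop True; no jump. Stack: []
LOAD_FAST_LOAD_FAST a,a → push 37,37. Stack: [37, 37]
BINARY_OP % → 37 % 37 = 0. Stack: [0]
LOAD_FAST a → push 37. Stack: [0, 37]
BINARY_OP - → 0 - 37 = -37. Stack: [-37]
STORE_FAST z → z=-37. Stack: []
LOAD_CONST → push 11. Stack: [11]
LOAD_FAST z → push -37. Stack: [11, -37]
BINARY_OP ^ → 11 ^ -37 = -48. Stack: [-48]
LOAD_CONST → push 1. Stack: [-48, 1]
BINARY_OP << → -48 << 1 = -96. Stack: [-96]
STORE_FAST z → z=-96. Stack: []
LOAD_FAST_LOAD_FAST a,a → push 37,37. Stack: [37, 37]
BINARY_OP * → 37 * 37 = 1369. Stack: [1369]
LOAD_FAST_LOAD_FAST z,a → push -96,37. Stack: [1369, -96, 37]
BINARY_OP % → -96 % 37 = 15. Stack: [1369, 15]
BINARY_OP + → 1369 + 15 = 1384. Stack: [1384]
STORE_FAST y → y=1384. Stack: []
LOAD_FAST y → push 1384. Stack: [1384]
RETURN_VALUE → return 1384.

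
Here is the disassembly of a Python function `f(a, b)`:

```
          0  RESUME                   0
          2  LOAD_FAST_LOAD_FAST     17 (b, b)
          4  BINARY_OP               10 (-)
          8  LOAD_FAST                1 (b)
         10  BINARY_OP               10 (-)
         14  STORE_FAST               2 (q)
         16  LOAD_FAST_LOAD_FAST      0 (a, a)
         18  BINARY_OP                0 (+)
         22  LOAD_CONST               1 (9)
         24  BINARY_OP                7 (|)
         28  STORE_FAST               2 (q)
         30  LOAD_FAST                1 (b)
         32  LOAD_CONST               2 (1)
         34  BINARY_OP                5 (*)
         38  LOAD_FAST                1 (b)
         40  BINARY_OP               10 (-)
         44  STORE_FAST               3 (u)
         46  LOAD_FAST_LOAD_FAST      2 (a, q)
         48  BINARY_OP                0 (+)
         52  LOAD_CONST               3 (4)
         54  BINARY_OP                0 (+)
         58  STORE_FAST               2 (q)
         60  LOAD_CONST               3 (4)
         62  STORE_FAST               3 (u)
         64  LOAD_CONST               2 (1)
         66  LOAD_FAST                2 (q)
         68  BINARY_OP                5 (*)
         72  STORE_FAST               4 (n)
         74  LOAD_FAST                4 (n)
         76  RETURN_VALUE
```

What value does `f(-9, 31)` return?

-22

LOAD_FAST_LOAD_FAST b,b → push 31,31. Stack: [31, 31]
BINARY_OP - → 31 - 31 = 0. Stack: [0]
LOAD_FAST b → push 31. Stack: [0, 31]
BINARY_OP - → 0 - 31 = -31. Stack: [-31]
STORE_FAST q → q=-31. Stack: []
LOAD_FAST_LOAD_FAST a,a → push -9,-9. Stack: [-9, -9]
BINARY_OP + → -9 + -9 = -18. Stack: [-18]
LOAD_CONST → push 9. Stack: [-18, 9]
BINARY_OP | → -18 | 9 = -17. Stack: [-17]
STORE_FAST q → q=-17. Stack: []
LOAD_FAST b → push 31. Stack: [31]
LOAD_CONST → push 1. Stack: [31, 1]
BINARY_OP * → 31 * 1 = 31. Stack: [31]
LOAD_FAST b → push 31. Stack: [31, 31]
BINARY_OP - → 31 - 31 = 0. Stack: [0]
STORE_FAST u → u=0. Stack: []
LOAD_FAST_LOAD_FAST a,q → push -9,-17. Stack: [-9, -17]
BINARY_OP + → -9 + -17 = -26. Stack: [-26]
LOAD_CONST → push 4. Stack: [-26, 4]
BINARY_OP + → -26 + 4 = -22. Stack: [-22]
STORE_FAST q → q=-22. Stack: []
LOAD_CONST → push 4. Stack: [4]
STORE_FAST u → u=4. Stack: []
LOAD_CONST → push 1. Stack: [1]
LOAD_FAST q → push -22. Stack: [1, -22]
BINARY_OP * → 1 * -22 = -22. Stack: [-22]
STORE_FAST n → n=-22. Stack: []
LOAD_FAST n → push -22. Stack: [-22]
RETURN_VALUE → return -22.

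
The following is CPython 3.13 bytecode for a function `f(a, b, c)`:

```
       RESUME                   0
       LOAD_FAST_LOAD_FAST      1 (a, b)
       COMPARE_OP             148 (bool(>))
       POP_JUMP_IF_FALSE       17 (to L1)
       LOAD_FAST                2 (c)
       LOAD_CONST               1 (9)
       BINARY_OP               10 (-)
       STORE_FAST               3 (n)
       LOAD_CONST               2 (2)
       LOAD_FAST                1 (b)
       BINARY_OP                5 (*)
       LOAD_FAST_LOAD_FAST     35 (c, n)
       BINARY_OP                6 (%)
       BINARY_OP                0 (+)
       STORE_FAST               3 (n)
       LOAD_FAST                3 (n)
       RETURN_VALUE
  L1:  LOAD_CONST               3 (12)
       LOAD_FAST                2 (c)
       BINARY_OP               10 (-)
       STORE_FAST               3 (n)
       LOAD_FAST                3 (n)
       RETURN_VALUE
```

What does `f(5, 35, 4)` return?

LOAD_FAST_LOAD_FAST a,b → push 5,35. Stack: [5, 35]
COMPARE_OP bool(>) → 5 vs 35 = False. Stack: [False]
POP_JUMP_IF_FALSE → pop False; jump. Stack: []
LOAD_CONST → push 12. Stack: [12]
LOAD_FAST c → push 4. Stack: [12, 4]
BINARY_OP - → 12 - 4 = 8. Stack: [8]
STORE_FAST n → n=8. Stack: []
LOAD_FAST n → push 8. Stack: [8]
RETURN_VALUE → return 8.

8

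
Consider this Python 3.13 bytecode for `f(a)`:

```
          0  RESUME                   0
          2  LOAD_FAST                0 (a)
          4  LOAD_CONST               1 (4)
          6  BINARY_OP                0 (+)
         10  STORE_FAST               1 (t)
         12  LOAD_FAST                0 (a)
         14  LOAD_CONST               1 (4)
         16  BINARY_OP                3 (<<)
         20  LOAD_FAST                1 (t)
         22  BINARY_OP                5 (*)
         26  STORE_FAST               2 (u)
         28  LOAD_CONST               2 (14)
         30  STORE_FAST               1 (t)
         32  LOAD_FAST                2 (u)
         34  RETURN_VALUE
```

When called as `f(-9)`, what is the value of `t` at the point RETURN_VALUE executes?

14

LOAD_FAST a → push -9. Stack: [-9]
LOAD_CONST → push 4. Stack: [-9, 4]
BINARY_OP + → -9 + 4 = -5. Stack: [-5]
STORE_FAST t → t=-5. Stack: []
LOAD_FAST a → push -9. Stack: [-9]
LOAD_CONST → push 4. Stack: [-9, 4]
BINARY_OP << → -9 << 4 = -144. Stack: [-144]
LOAD_FAST t → push -5. Stack: [-144, -5]
BINARY_OP * → -144 * -5 = 720. Stack: [720]
STORE_FAST u → u=720. Stack: []
LOAD_CONST → push 14. Stack: [14]
STORE_FAST t → t=14. Stack: []
LOAD_FAST u → push 720. Stack: [720]
RETURN_VALUE → return 720.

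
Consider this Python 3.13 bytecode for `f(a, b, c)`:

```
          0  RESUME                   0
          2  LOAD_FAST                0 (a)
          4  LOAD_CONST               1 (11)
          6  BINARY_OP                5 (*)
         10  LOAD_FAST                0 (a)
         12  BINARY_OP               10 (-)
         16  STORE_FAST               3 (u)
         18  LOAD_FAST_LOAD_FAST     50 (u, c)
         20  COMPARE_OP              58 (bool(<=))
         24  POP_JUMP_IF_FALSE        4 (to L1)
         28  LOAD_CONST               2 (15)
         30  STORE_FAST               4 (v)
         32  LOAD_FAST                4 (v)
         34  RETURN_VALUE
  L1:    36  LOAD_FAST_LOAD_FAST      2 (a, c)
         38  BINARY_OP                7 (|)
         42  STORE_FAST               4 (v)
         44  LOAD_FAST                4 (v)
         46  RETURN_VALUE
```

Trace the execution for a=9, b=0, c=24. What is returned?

LOAD_FAST a → push 9. Stack: [9]
LOAD_CONST → push 11. Stack: [9, 11]
BINARY_OP * → 9 * 11 = 99. Stack: [99]
LOAD_FAST a → push 9. Stack: [99, 9]
BINARY_OP - → 99 - 9 = 90. Stack: [90]
STORE_FAST u → u=90. Stack: []
LOAD_FAST_LOAD_FAST u,c → push 90,24. Stack: [90, 24]
COMPARE_OP bool(<=) → 90 vs 24 = False. Stack: [False]
POP_JUMP_IF_FALSE → pop False; jump. Stack: []
LOAD_FAST_LOAD_FAST a,c → push 9,24. Stack: [9, 24]
BINARY_OP | → 9 | 24 = 25. Stack: [25]
STORE_FAST v → v=25. Stack: []
LOAD_FAST v → push 25. Stack: [25]
RETURN_VALUE → return 25.

25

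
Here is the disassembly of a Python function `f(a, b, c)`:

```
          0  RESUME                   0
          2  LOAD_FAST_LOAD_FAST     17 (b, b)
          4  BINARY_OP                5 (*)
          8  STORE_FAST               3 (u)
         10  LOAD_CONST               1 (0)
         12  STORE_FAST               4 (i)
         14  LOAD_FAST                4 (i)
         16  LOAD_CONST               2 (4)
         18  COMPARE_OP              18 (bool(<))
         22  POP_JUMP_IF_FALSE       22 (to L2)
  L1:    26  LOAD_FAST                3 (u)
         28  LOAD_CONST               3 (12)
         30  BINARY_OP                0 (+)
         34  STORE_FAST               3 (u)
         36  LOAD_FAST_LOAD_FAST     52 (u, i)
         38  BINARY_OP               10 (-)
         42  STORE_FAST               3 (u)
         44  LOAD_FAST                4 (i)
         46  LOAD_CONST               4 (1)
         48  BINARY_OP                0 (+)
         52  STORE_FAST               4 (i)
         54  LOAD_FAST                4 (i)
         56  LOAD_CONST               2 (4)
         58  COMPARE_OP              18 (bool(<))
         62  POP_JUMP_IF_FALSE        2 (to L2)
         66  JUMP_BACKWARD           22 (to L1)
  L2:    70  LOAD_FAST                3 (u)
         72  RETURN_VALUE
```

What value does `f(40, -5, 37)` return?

LOAD_FAST_LOAD_FAST b,b → push -5,-5
BINARY_OP * → -5 * -5 = 25
STORE_FAST u → u=25
LOAD_CONST → push 0
STORE_FAST i → i=0
LOAD_FAST i → push 0
LOAD_CONST → push 4
COMPARE_OP bool(<) → 0 vs 4 = True
POP_JUMP_IF_FALSE → pop True; no jump
LOAD_FAST u → push 25
LOAD_CONST → push 12
BINARY_OP + → 25 + 12 = 37
STORE_FAST u → u=37
LOAD_FAST_LOAD_FAST u,i → push 37,0
BINARY_OP - → 37 - 0 = 37
STORE_FAST u → u=37
LOAD_FAST i → push 0
LOAD_CONST → push 1
BINARY_OP + → 0 + 1 = 1
STORE_FAST i → i=1
LOAD_FAST i → push 1
LOAD_CONST → push 4
COMPARE_OP bool(<) → 1 vs 4 = True
POP_JUMP_IF_FALSE → pop True; no jump
LOAD_FAST u → push 37
LOAD_CONST → push 12
BINARY_OP + → 37 + 12 = 49
STORE_FAST u → u=49
LOAD_FAST_LOAD_FAST u,i → push 49,1
BINARY_OP - → 49 - 1 = 48
STORE_FAST u → u=48
LOAD_FAST i → push 1
LOAD_CONST → push 1
BINARY_OP + → 1 + 1 = 2
STORE_FAST i → i=2
LOAD_FAST i → push 2
LOAD_CONST → push 4
COMPARE_OP bool(<) → 2 vs 4 = True
POP_JUMP_IF_FALSE → pop True; no jump
LOAD_FAST u → push 48
LOAD_CONST → push 12
BINARY_OP + → 48 + 12 = 60
STORE_FAST u → u=60
LOAD_FAST_LOAD_FAST u,i → push 60,2
BINARY_OP - → 60 - 2 = 58
STORE_FAST u → u=58
LOAD_FAST i → push 2
LOAD_CONST → push 1
BINARY_OP + → 2 + 1 = 3
STORE_FAST i → i=3
LOAD_FAST i → push 3
LOAD_CONST → push 4
COMPARE_OP bool(<) → 3 vs 4 = True
POP_JUMP_IF_FALSE → pop True; no jump
LOAD_FAST u → push 58
LOAD_CONST → push 12
BINARY_OP + → 58 + 12 = 70
STORE_FAST u → u=70
LOAD_FAST_LOAD_FAST u,i → push 70,3
BINARY_OP - → 70 - 3 = 67
STORE_FAST u → u=67
LOAD_FAST i → push 3
LOAD_CONST → push 1
BINARY_OP + → 3 + 1 = 4
STORE_FAST i → i=4
LOAD_FAST i → push 4
LOAD_CONST → push 4
COMPARE_OP bool(<) → 4 vs 4 = False
POP_JUMP_IF_FALSE → pop False; jump
LOAD_FAST u → push 67
RETURN_VALUE → return 67.

67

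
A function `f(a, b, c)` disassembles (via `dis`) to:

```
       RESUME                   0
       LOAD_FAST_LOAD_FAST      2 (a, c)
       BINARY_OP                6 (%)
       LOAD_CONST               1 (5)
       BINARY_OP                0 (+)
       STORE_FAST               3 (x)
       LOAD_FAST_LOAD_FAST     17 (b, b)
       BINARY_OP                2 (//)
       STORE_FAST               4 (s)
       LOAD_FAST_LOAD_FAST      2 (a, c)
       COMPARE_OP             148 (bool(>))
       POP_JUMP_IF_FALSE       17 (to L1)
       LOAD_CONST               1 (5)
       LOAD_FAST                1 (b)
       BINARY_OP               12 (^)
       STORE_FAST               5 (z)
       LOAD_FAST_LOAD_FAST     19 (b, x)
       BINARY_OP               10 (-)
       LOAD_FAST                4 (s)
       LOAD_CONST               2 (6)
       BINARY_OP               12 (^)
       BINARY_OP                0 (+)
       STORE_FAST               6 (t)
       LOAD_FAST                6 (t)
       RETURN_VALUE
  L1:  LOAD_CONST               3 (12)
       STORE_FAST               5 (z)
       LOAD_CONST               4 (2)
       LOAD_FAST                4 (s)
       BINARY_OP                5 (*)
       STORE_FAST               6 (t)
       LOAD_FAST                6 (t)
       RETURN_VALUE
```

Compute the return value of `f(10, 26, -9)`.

LOAD_FAST_LOAD_FAST a,c → push 10,-9. Stack: [10, -9]
BINARY_OP % → 10 % -9 = -8. Stack: [-8]
LOAD_CONST → push 5. Stack: [-8, 5]
BINARY_OP + → -8 + 5 = -3. Stack: [-3]
STORE_FAST x → x=-3. Stack: []
LOAD_FAST_LOAD_FAST b,b → push 26,26. Stack: [26, 26]
BINARY_OP // → 26 // 26 = 1. Stack: [1]
STORE_FAST s → s=1. Stack: []
LOAD_FAST_LOAD_FAST a,c → push 10,-9. Stack: [10, -9]
COMPARE_OP bool(>) → 10 vs -9 = True. Stack: [True]
POP_JUMP_IF_FALSE → pop True; no jump. Stack: []
LOAD_CONST → push 5. Stack: [5]
LOAD_FAST b → push 26. Stack: [5, 26]
BINARY_OP ^ → 5 ^ 26 = 31. Stack: [31]
STORE_FAST z → z=31. Stack: []
LOAD_FAST_LOAD_FAST b,x → push 26,-3. Stack: [26, -3]
BINARY_OP - → 26 - -3 = 29. Stack: [29]
LOAD_FAST s → push 1. Stack: [29, 1]
LOAD_CONST → push 6. Stack: [29, 1, 6]
BINARY_OP ^ → 1 ^ 6 = 7. Stack: [29, 7]
BINARY_OP + → 29 + 7 = 36. Stack: [36]
STORE_FAST t → t=36. Stack: []
LOAD_FAST t → push 36. Stack: [36]
RETURN_VALUE → return 36.

36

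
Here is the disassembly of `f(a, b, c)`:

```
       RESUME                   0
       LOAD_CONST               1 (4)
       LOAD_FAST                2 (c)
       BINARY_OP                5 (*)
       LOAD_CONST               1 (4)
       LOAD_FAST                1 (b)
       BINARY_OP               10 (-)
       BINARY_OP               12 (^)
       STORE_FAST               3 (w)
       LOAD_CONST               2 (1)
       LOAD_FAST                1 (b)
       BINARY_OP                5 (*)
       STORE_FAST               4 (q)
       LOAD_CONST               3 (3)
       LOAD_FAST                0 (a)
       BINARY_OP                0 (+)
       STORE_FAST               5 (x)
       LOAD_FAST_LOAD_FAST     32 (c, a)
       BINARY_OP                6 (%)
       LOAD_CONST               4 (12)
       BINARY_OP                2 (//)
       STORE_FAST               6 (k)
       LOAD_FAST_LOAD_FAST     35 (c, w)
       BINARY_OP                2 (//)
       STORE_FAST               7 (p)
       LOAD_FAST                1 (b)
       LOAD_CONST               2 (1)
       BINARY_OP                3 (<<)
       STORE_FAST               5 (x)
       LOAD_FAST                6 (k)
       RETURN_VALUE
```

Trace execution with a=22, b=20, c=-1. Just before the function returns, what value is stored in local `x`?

40

LOAD_CONST → push 4. Stack: [4]
LOAD_FAST c → push -1. Stack: [4, -1]
BINARY_OP * → 4 * -1 = -4. Stack: [-4]
LOAD_CONST → push 4. Stack: [-4, 4]
LOAD_FAST b → push 20. Stack: [-4, 4, 20]
BINARY_OP - → 4 - 20 = -16. Stack: [-4, -16]
BINARY_OP ^ → -4 ^ -16 = 12. Stack: [12]
STORE_FAST w → w=12. Stack: []
LOAD_CONST → push 1. Stack: [1]
LOAD_FAST b → push 20. Stack: [1, 20]
BINARY_OP * → 1 * 20 = 20. Stack: [20]
STORE_FAST q → q=20. Stack: []
LOAD_CONST → push 3. Stack: [3]
LOAD_FAST a → push 22. Stack: [3, 22]
BINARY_OP + → 3 + 22 = 25. Stack: [25]
STORE_FAST x → x=25. Stack: []
LOAD_FAST_LOAD_FAST c,a → push -1,22. Stack: [-1, 22]
BINARY_OP % → -1 % 22 = 21. Stack: [21]
LOAD_CONST → push 12. Stack: [21, 12]
BINARY_OP // → 21 // 12 = 1. Stack: [1]
STORE_FAST k → k=1. Stack: []
LOAD_FAST_LOAD_FAST c,w → push -1,12. Stack: [-1, 12]
BINARY_OP // → -1 // 12 = -1. Stack: [-1]
STORE_FAST p → p=-1. Stack: []
LOAD_FAST b → push 20. Stack: [20]
LOAD_CONST → push 1. Stack: [20, 1]
BINARY_OP << → 20 << 1 = 40. Stack: [40]
STORE_FAST x → x=40. Stack: []
LOAD_FAST k → push 1. Stack: [1]
RETURN_VALUE → return 1.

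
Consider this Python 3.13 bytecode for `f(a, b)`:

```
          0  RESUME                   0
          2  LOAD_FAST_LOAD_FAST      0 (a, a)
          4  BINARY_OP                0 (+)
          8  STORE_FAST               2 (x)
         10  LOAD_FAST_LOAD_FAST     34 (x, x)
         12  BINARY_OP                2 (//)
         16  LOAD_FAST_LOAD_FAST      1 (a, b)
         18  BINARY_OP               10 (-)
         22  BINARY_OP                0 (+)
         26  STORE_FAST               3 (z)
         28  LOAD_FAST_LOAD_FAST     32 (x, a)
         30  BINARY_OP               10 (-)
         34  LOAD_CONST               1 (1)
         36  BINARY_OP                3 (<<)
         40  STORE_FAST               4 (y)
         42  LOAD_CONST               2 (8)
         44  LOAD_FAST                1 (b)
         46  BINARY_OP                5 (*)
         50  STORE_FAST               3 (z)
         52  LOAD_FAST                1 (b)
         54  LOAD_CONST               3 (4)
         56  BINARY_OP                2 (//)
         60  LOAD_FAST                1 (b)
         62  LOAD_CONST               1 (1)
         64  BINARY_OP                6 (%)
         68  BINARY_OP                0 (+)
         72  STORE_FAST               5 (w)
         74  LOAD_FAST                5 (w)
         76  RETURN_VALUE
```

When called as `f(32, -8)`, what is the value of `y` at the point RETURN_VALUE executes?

64

LOAD_FAST_LOAD_FAST a,a → push 32,32. Stack: [32, 32]
BINARY_OP + → 32 + 32 = 64. Stack: [64]
STORE_FAST x → x=64. Stack: []
LOAD_FAST_LOAD_FAST x,x → push 64,64. Stack: [64, 64]
BINARY_OP // → 64 // 64 = 1. Stack: [1]
LOAD_FAST_LOAD_FAST a,b → push 32,-8. Stack: [1, 32, -8]
BINARY_OP - → 32 - -8 = 40. Stack: [1, 40]
BINARY_OP + → 1 + 40 = 41. Stack: [41]
STORE_FAST z → z=41. Stack: []
LOAD_FAST_LOAD_FAST x,a → push 64,32. Stack: [64, 32]
BINARY_OP - → 64 - 32 = 32. Stack: [32]
LOAD_CONST → push 1. Stack: [32, 1]
BINARY_OP << → 32 << 1 = 64. Stack: [64]
STORE_FAST y → y=64. Stack: []
LOAD_CONST → push 8. Stack: [8]
LOAD_FAST b → push -8. Stack: [8, -8]
BINARY_OP * → 8 * -8 = -64. Stack: [-64]
STORE_FAST z → z=-64. Stack: []
LOAD_FAST b → push -8. Stack: [-8]
LOAD_CONST → push 4. Stack: [-8, 4]
BINARY_OP // → -8 // 4 = -2. Stack: [-2]
LOAD_FAST b → push -8. Stack: [-2, -8]
LOAD_CONST → push 1. Stack: [-2, -8, 1]
BINARY_OP % → -8 % 1 = 0. Stack: [-2, 0]
BINARY_OP + → -2 + 0 = -2. Stack: [-2]
STORE_FAST w → w=-2. Stack: []
LOAD_FAST w → push -2. Stack: [-2]
RETURN_VALUE → return -2.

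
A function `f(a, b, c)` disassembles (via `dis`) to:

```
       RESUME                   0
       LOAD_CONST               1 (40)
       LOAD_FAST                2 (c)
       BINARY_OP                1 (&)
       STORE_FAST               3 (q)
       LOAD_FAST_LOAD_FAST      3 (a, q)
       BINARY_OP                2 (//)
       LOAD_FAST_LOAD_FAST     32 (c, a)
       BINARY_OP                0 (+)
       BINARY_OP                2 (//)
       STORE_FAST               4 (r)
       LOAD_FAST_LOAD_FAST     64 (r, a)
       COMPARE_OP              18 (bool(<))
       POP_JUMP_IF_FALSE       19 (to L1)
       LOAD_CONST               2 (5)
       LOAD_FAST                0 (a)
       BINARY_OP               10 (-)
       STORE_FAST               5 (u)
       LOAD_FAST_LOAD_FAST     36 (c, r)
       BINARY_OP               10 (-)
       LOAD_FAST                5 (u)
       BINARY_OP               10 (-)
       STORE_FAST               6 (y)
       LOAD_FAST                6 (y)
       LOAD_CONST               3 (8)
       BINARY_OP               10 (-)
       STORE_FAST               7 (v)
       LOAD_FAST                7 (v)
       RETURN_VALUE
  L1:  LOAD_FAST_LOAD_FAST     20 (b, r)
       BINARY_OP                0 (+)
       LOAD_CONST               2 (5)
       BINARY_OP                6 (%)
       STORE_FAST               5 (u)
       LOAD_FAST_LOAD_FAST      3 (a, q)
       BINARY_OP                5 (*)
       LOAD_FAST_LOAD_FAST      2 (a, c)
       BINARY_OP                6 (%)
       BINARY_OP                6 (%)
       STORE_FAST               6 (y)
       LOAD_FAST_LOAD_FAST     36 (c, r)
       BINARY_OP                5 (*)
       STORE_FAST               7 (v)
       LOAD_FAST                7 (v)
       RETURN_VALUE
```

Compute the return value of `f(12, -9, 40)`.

LOAD_CONST → push 40. Stack: [40]
LOAD_FAST c → push 40. Stack: [40, 40]
BINARY_OP & → 40 & 40 = 40. Stack: [40]
STORE_FAST q → q=40. Stack: []
LOAD_FAST_LOAD_FAST a,q → push 12,40. Stack: [12, 40]
BINARY_OP // → 12 // 40 = 0. Stack: [0]
LOAD_FAST_LOAD_FAST c,a → push 40,12. Stack: [0, 40, 12]
BINARY_OP + → 40 + 12 = 52. Stack: [0, 52]
BINARY_OP // → 0 // 52 = 0. Stack: [0]
STORE_FAST r → r=0. Stack: []
LOAD_FAST_LOAD_FAST r,a → push 0,12. Stack: [0, 12]
COMPARE_OP bool(<) → 0 vs 12 = True. Stack: [True]
POP_JUMP_IF_FALSE → pop True; no jump. Stack: []
LOAD_CONST → push 5. Stack: [5]
LOAD_FAST a → push 12. Stack: [5, 12]
BINARY_OP - → 5 - 12 = -7. Stack: [-7]
STORE_FAST u → u=-7. Stack: []
LOAD_FAST_LOAD_FAST c,r → push 40,0. Stack: [40, 0]
BINARY_OP - → 40 - 0 = 40. Stack: [40]
LOAD_FAST u → push -7. Stack: [40, -7]
BINARY_OP - → 40 - -7 = 47. Stack: [47]
STORE_FAST y → y=47. Stack: []
LOAD_FAST y → push 47. Stack: [47]
LOAD_CONST → push 8. Stack: [47, 8]
BINARY_OP - → 47 - 8 = 39. Stack: [39]
STORE_FAST v → v=39. Stack: []
LOAD_FAST v → push 39. Stack: [39]
RETURN_VALUE → return 39.

39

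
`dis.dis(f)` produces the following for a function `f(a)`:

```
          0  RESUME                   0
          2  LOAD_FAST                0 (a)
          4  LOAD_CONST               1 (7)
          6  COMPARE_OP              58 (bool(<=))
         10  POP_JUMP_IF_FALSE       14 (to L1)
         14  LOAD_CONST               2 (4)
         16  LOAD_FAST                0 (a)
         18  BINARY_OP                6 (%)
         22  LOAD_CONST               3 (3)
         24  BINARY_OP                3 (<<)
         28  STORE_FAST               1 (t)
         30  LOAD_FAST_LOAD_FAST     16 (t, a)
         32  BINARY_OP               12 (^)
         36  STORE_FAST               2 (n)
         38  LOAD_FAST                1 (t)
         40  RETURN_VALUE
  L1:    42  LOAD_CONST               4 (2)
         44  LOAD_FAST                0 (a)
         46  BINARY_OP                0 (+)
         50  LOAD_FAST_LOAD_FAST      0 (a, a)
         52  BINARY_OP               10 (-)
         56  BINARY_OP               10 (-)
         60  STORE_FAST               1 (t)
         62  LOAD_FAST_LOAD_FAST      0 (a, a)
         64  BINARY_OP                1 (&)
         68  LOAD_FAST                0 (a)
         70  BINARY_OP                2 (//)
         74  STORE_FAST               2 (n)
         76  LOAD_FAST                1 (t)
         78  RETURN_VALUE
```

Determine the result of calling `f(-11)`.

LOAD_FAST a → push -11. Stack: [-11]
LOAD_CONST → push 7. Stack: [-11, 7]
COMPARE_OP bool(<=) → -11 vs 7 = True. Stack: [True]
POP_JUMP_IF_FALSE → pop True; no jump. Stack: []
LOAD_CONST → push 4. Stack: [4]
LOAD_FAST a → push -11. Stack: [4, -11]
BINARY_OP % → 4 % -11 = -7. Stack: [-7]
LOAD_CONST → push 3. Stack: [-7, 3]
BINARY_OP << → -7 << 3 = -56. Stack: [-56]
STORE_FAST t → t=-56. Stack: []
LOAD_FAST_LOAD_FAST t,a → push -56,-11. Stack: [-56, -11]
BINARY_OP ^ → -56 ^ -11 = 61. Stack: [61]
STORE_FAST n → n=61. Stack: []
LOAD_FAST t → push -56. Stack: [-56]
RETURN_VALUE → return -56.

-56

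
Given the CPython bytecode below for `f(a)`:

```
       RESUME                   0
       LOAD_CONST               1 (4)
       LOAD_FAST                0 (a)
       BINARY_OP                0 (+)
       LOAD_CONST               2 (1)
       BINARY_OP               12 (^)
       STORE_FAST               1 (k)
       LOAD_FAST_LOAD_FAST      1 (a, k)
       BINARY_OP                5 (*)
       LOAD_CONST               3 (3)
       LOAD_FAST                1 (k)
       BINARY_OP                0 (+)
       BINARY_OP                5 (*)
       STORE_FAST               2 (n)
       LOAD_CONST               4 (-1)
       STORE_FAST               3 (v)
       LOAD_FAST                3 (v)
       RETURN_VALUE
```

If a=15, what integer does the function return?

-1

LOAD_CONST → push 4. Stack: [4]
LOAD_FAST a → push 15. Stack: [4, 15]
BINARY_OP + → 4 + 15 = 19. Stack: [19]
LOAD_CONST → push 1. Stack: [19, 1]
BINARY_OP ^ → 19 ^ 1 = 18. Stack: [18]
STORE_FAST k → k=18. Stack: []
LOAD_FAST_LOAD_FAST a,k → push 15,18. Stack: [15, 18]
BINARY_OP * → 15 * 18 = 270. Stack: [270]
LOAD_CONST → push 3. Stack: [270, 3]
LOAD_FAST k → push 18. Stack: [270, 3, 18]
BINARY_OP + → 3 + 18 = 21. Stack: [270, 21]
BINARY_OP * → 270 * 21 = 5670. Stack: [5670]
STORE_FAST n → n=5670. Stack: []
LOAD_CONST → push -1. Stack: [-1]
STORE_FAST v → v=-1. Stack: []
LOAD_FAST v → push -1. Stack: [-1]
RETURN_VALUE → return -1.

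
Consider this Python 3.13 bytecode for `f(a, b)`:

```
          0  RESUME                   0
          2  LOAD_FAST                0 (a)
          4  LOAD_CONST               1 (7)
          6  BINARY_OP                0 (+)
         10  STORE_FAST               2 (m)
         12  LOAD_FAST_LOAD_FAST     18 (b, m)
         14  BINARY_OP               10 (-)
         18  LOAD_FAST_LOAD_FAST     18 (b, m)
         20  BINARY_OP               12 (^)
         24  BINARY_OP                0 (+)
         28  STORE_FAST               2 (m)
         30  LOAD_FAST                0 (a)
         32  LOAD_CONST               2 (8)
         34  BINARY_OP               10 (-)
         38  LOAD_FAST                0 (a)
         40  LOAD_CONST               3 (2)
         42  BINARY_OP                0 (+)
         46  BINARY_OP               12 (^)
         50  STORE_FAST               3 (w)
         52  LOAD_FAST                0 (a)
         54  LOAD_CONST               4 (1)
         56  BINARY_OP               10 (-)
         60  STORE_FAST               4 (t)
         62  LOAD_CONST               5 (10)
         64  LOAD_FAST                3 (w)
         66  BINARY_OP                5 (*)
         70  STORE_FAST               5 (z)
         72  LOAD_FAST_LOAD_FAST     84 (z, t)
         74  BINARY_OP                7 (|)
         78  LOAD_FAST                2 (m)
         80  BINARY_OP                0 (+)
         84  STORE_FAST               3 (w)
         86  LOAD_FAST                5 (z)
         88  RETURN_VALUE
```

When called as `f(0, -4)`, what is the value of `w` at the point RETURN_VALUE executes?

LOAD_FAST a → push 0. Stack: [0]
LOAD_CONST → push 7. Stack: [0, 7]
BINARY_OP + → 0 + 7 = 7. Stack: [7]
STORE_FAST m → m=7. Stack: []
LOAD_FAST_LOAD_FAST b,m → push -4,7. Stack: [-4, 7]
BINARY_OP - → -4 - 7 = -11. Stack: [-11]
LOAD_FAST_LOAD_FAST b,m → push -4,7. Stack: [-11, -4, 7]
BINARY_OP ^ → -4 ^ 7 = -5. Stack: [-11, -5]
BINARY_OP + → -11 + -5 = -16. Stack: [-16]
STORE_FAST m → m=-16. Stack: []
LOAD_FAST a → push 0. Stack: [0]
LOAD_CONST → push 8. Stack: [0, 8]
BINARY_OP - → 0 - 8 = -8. Stack: [-8]
LOAD_FAST a → push 0. Stack: [-8, 0]
LOAD_CONST → push 2. Stack: [-8, 0, 2]
BINARY_OP + → 0 + 2 = 2. Stack: [-8, 2]
BINARY_OP ^ → -8 ^ 2 = -6. Stack: [-6]
STORE_FAST w → w=-6. Stack: []
LOAD_FAST a → push 0. Stack: [0]
LOAD_CONST → push 1. Stack: [0, 1]
BINARY_OP - → 0 - 1 = -1. Stack: [-1]
STORE_FAST t → t=-1. Stack: []
LOAD_CONST → push 10. Stack: [10]
LOAD_FAST w → push -6. Stack: [10, -6]
BINARY_OP * → 10 * -6 = -60. Stack: [-60]
STORE_FAST z → z=-60. Stack: []
LOAD_FAST_LOAD_FAST z,t → push -60,-1. Stack: [-60, -1]
BINARY_OP | → -60 | -1 = -1. Stack: [-1]
LOAD_FAST m → push -16. Stack: [-1, -16]
BINARY_OP + → -1 + -16 = -17. Stack: [-17]
STORE_FAST w → w=-17. Stack: []
LOAD_FAST z → push -60. Stack: [-60]
RETURN_VALUE → return -60.

-17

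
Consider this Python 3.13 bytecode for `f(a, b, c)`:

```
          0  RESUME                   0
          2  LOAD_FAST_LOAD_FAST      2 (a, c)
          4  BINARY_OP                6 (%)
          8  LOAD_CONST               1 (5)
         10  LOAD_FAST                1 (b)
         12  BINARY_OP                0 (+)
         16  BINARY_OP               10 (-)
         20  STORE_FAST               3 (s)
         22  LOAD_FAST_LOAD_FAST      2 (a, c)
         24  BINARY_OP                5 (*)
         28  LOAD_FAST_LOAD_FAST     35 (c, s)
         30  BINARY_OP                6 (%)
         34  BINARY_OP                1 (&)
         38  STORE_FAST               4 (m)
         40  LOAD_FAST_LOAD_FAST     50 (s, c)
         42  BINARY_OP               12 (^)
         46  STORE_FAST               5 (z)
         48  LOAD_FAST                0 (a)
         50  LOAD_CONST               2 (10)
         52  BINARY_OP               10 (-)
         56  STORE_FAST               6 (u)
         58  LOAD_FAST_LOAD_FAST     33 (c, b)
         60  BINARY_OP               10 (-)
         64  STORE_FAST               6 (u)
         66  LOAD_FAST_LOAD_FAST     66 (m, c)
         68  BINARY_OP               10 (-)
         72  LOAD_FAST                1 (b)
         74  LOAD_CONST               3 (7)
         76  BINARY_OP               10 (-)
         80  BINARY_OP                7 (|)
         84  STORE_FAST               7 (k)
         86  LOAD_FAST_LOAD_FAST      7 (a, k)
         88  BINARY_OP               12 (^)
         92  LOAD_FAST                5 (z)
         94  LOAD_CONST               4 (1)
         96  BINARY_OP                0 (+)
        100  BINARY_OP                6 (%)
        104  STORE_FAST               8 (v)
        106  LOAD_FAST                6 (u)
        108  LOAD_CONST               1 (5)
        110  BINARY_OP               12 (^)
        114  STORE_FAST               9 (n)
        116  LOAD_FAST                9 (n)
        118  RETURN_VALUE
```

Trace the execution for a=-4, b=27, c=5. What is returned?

LOAD_FAST_LOAD_FAST a,c → push -4,5. Stack: [-4, 5]
BINARY_OP % → -4 % 5 = 1. Stack: [1]
LOAD_CONST → push 5. Stack: [1, 5]
LOAD_FAST b → push 27. Stack: [1, 5, 27]
BINARY_OP + → 5 + 27 = 32. Stack: [1, 32]
BINARY_OP - → 1 - 32 = -31. Stack: [-31]
STORE_FAST s → s=-31. Stack: []
LOAD_FAST_LOAD_FAST a,c → push -4,5. Stack: [-4, 5]
BINARY_OP * → -4 * 5 = -20. Stack: [-20]
LOAD_FAST_LOAD_FAST c,s → push 5,-31. Stack: [-20, 5, -31]
BINARY_OP % → 5 % -31 = -26. Stack: [-20, -26]
BINARY_OP & → -20 & -26 = -28. Stack: [-28]
STORE_FAST m → m=-28. Stack: []
LOAD_FAST_LOAD_FAST s,c → push -31,5. Stack: [-31, 5]
BINARY_OP ^ → -31 ^ 5 = -28. Stack: [-28]
STORE_FAST z → z=-28. Stack: []
LOAD_FAST a → push -4. Stack: [-4]
LOAD_CONST → push 10. Stack: [-4, 10]
BINARY_OP - → -4 - 10 = -14. Stack: [-14]
STORE_FAST u → u=-14. Stack: []
LOAD_FAST_LOAD_FAST c,b → push 5,27. Stack: [5, 27]
BINARY_OP - → 5 - 27 = -22. Stack: [-22]
STORE_FAST u → u=-22. Stack: []
LOAD_FAST_LOAD_FAST m,c → push -28,5. Stack: [-28, 5]
BINARY_OP - → -28 - 5 = -33. Stack: [-33]
LOAD_FAST b → push 27. Stack: [-33, 27]
LOAD_CONST → push 7. Stack: [-33, 27, 7]
BINARY_OP - → 27 - 7 = 20. Stack: [-33, 20]
BINARY_OP | → -33 | 20 = -33. Stack: [-33]
STORE_FAST k → k=-33. Stack: []
LOAD_FAST_LOAD_FAST a,k → push -4,-33. Stack: [-4, -33]
BINARY_OP ^ → -4 ^ -33 = 35. Stack: [35]
LOAD_FAST z → push -28. Stack: [35, -28]
LOAD_CONST → push 1. Stack: [35, -28, 1]
BINARY_OP + → -28 + 1 = -27. Stack: [35, -27]
BINARY_OP % → 35 % -27 = -19. Stack: [-19]
STORE_FAST v → v=-19. Stack: []
LOAD_FAST u → push -22. Stack: [-22]
LOAD_CONST → push 5. Stack: [-22, 5]
BINARY_OP ^ → -22 ^ 5 = -17. Stack: [-17]
STORE_FAST n → n=-17. Stack: []
LOAD_FAST n → push -17. Stack: [-17]
RETURN_VALUE → return -17.

-17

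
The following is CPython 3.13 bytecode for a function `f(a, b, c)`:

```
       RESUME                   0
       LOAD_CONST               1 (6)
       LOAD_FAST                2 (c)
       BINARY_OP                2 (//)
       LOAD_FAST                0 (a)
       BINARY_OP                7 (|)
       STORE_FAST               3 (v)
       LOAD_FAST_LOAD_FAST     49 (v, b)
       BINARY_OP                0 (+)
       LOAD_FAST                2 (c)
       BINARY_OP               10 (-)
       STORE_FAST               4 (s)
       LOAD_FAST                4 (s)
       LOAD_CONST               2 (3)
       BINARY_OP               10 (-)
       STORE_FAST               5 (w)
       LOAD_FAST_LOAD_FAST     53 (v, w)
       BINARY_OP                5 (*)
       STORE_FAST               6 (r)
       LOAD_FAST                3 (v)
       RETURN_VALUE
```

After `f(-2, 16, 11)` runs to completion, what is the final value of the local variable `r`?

LOAD_CONST → push 6. Stack: [6]
LOAD_FAST c → push 11. Stack: [6, 11]
BINARY_OP // → 6 // 11 = 0. Stack: [0]
LOAD_FAST a → push -2. Stack: [0, -2]
BINARY_OP | → 0 | -2 = -2. Stack: [-2]
STORE_FAST v → v=-2. Stack: []
LOAD_FAST_LOAD_FAST v,b → push -2,16. Stack: [-2, 16]
BINARY_OP + → -2 + 16 = 14. Stack: [14]
LOAD_FAST c → push 11. Stack: [14, 11]
BINARY_OP - → 14 - 11 = 3. Stack: [3]
STORE_FAST s → s=3. Stack: []
LOAD_FAST s → push 3. Stack: [3]
LOAD_CONST → push 3. Stack: [3, 3]
BINARY_OP - → 3 - 3 = 0. Stack: [0]
STORE_FAST w → w=0. Stack: []
LOAD_FAST_LOAD_FAST v,w → push -2,0. Stack: [-2, 0]
BINARY_OP * → -2 * 0 = 0. Stack: [0]
STORE_FAST r → r=0. Stack: []
LOAD_FAST v → push -2. Stack: [-2]
RETURN_VALUE → return -2.

0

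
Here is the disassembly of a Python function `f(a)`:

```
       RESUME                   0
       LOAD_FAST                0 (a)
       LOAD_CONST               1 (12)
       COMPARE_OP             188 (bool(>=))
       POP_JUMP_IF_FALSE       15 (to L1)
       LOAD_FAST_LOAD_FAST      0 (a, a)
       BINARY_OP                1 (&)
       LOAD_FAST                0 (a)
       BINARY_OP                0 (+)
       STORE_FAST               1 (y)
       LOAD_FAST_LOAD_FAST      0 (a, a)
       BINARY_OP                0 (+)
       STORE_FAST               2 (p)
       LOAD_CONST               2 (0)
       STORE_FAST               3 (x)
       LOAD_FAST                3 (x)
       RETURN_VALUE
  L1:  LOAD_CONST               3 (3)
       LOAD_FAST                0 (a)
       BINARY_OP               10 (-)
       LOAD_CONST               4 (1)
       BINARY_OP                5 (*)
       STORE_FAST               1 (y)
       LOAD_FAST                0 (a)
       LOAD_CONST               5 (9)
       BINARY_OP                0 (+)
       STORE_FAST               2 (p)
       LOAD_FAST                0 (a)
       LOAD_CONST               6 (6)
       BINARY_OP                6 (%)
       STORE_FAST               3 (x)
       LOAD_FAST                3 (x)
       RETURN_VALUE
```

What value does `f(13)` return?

LOAD_FAST a → push 13. Stack: [13]
LOAD_CONST → push 12. Stack: [13, 12]
COMPARE_OP bool(>=) → 13 vs 12 = True. Stack: [True]
POP_JUMP_IF_FALSE → pop True; no jump. Stack: []
LOAD_FAST_LOAD_FAST a,a → push 13,13. Stack: [13, 13]
BINARY_OP & → 13 & 13 = 13. Stack: [13]
LOAD_FAST a → push 13. Stack: [13, 13]
BINARY_OP + → 13 + 13 = 26. Stack: [26]
STORE_FAST y → y=26. Stack: []
LOAD_FAST_LOAD_FAST a,a → push 13,13. Stack: [13, 13]
BINARY_OP + → 13 + 13 = 26. Stack: [26]
STORE_FAST p → p=26. Stack: []
LOAD_CONST → push 0. Stack: [0]
STORE_FAST x → x=0. Stack: []
LOAD_FAST x → push 0. Stack: [0]
RETURN_VALUE → return 0.

0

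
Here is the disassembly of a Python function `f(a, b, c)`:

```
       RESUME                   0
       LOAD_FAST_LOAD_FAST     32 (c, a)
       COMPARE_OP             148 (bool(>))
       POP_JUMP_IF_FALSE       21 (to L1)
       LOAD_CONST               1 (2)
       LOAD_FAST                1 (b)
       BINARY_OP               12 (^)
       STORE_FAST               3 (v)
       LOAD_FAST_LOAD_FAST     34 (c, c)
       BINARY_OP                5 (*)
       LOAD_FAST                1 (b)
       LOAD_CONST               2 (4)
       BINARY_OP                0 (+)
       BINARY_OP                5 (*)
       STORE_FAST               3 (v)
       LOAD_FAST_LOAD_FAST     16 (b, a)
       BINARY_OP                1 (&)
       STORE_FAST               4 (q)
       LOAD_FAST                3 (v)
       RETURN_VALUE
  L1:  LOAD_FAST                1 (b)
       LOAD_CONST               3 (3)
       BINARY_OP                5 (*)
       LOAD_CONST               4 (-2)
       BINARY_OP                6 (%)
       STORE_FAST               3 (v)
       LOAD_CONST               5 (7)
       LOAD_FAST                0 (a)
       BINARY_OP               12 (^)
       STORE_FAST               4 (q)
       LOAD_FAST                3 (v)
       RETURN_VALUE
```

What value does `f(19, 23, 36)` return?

34992

LOAD_FAST_LOAD_FAST c,a → push 36,19. Stack: [36, 19]
COMPARE_OP bool(>) → 36 vs 19 = True. Stack: [True]
POP_JUMP_IF_FALSE → pop True; no jump. Stack: []
LOAD_CONST → push 2. Stack: [2]
LOAD_FAST b → push 23. Stack: [2, 23]
BINARY_OP ^ → 2 ^ 23 = 21. Stack: [21]
STORE_FAST v → v=21. Stack: []
LOAD_FAST_LOAD_FAST c,c → push 36,36. Stack: [36, 36]
BINARY_OP * → 36 * 36 = 1296. Stack: [1296]
LOAD_FAST b → push 23. Stack: [1296, 23]
LOAD_CONST → push 4. Stack: [1296, 23, 4]
BINARY_OP + → 23 + 4 = 27. Stack: [1296, 27]
BINARY_OP * → 1296 * 27 = 34992. Stack: [34992]
STORE_FAST v → v=34992. Stack: []
LOAD_FAST_LOAD_FAST b,a → push 23,19. Stack: [23, 19]
BINARY_OP & → 23 & 19 = 19. Stack: [19]
STORE_FAST q → q=19. Stack: []
LOAD_FAST v → push 34992. Stack: [34992]
RETURN_VALUE → return 34992.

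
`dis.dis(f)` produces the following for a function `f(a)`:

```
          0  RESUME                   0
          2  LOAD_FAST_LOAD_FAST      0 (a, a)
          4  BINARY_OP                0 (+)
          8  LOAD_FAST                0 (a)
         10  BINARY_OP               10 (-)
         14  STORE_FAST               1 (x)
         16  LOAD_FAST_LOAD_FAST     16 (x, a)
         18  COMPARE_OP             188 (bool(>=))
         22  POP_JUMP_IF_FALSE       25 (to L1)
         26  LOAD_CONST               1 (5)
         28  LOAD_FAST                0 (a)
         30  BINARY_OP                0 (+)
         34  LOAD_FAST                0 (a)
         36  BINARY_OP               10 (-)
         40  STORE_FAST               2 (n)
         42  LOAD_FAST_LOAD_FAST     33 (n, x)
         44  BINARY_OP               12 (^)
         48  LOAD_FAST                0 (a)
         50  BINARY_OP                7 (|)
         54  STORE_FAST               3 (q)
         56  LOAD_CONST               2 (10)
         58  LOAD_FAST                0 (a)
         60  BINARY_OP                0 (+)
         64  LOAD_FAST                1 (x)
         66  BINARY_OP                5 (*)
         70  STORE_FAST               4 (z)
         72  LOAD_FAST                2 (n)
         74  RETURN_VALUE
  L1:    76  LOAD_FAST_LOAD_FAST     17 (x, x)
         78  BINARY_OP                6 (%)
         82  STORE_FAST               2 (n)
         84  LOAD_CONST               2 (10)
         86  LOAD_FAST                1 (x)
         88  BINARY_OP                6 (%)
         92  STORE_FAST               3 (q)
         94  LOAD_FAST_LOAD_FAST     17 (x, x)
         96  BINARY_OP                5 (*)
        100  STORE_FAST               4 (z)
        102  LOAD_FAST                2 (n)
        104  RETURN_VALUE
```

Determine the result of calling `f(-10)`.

LOAD_FAST_LOAD_FAST a,a → push -10,-10. Stack: [-10, -10]
BINARY_OP + → -10 + -10 = -20. Stack: [-20]
LOAD_FAST a → push -10. Stack: [-20, -10]
BINARY_OP - → -20 - -10 = -10. Stack: [-10]
STORE_FAST x → x=-10. Stack: []
LOAD_FAST_LOAD_FAST x,a → push -10,-10. Stack: [-10, -10]
COMPARE_OP bool(>=) → -10 vs -10 = True. Stack: [True]
POP_JUMP_IF_FALSE → pop True; no jump. Stack: []
LOAD_CONST → push 5. Stack: [5]
LOAD_FAST a → push -10. Stack: [5, -10]
BINARY_OP + → 5 + -10 = -5. Stack: [-5]
LOAD_FAST a → push -10. Stack: [-5, -10]
BINARY_OP - → -5 - -10 = 5. Stack: [5]
STORE_FAST n → n=5. Stack: []
LOAD_FAST_LOAD_FAST n,x → push 5,-10. Stack: [5, -10]
BINARY_OP ^ → 5 ^ -10 = -13. Stack: [-13]
LOAD_FAST a → push -10. Stack: [-13, -10]
BINARY_OP | → -13 | -10 = -9. Stack: [-9]
STORE_FAST q → q=-9. Stack: []
LOAD_CONST → push 10. Stack: [10]
LOAD_FAST a → push -10. Stack: [10, -10]
BINARY_OP + → 10 + -10 = 0. Stack: [0]
LOAD_FAST x → push -10. Stack: [0, -10]
BINARY_OP * → 0 * -10 = 0. Stack: [0]
STORE_FAST z → z=0. Stack: []
LOAD_FAST n → push 5. Stack: [5]
RETURN_VALUE → return 5.

5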